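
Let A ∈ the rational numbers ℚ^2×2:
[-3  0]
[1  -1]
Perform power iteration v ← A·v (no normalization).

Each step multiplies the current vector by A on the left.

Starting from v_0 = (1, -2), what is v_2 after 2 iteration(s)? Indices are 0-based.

v_0 = (1, -2).
v_1 = A·v_0 = (-3, 3).
v_2 = A·v_1 = (9, -6).

v_2 = (9, -6)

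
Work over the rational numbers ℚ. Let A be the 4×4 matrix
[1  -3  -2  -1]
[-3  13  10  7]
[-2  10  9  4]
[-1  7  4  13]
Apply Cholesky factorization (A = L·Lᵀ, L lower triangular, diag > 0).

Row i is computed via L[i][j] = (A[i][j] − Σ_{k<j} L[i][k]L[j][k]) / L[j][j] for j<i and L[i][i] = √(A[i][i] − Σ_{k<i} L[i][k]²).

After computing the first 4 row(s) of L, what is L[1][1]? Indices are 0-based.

Step 1: L[0][0] = √(1) = 1.
  L[1][0] = (-3) / L[0][0] = -3.
Step 2: L[1][1] = √(4) = 2.
  L[2][0] = (-2) / L[0][0] = -2.
  L[2][1] = (4) / L[1][1] = 2.
Step 3: L[2][2] = √(1) = 1.
  L[3][0] = (-1) / L[0][0] = -1.
  L[3][1] = (4) / L[1][1] = 2.
  L[3][2] = (-2) / L[2][2] = -2.
Step 4: L[3][3] = √(4) = 2.

L[1][1] = 2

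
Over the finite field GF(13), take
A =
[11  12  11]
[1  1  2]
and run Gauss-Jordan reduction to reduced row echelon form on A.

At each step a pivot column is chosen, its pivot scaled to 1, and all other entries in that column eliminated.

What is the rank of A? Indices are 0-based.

rank = 2

step 1: normalize row 0 (÷11) = (1, 7, 1)
  row 1: subtract 1×row0 = (0, 7, 1)
step 2: normalize row 1 (÷7) = (0, 1, 2)
  row 0: subtract 7×row1 = (1, 0, 0)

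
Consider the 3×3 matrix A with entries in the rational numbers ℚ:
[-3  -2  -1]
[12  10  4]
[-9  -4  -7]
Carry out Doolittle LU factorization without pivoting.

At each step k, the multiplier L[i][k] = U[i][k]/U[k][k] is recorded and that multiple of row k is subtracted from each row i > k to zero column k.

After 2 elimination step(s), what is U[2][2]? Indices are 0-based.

U[2][2] = -4

k=0: U[0][0]=-3
  eliminate (1,0): mult=-4, new row 1: (0, 2, 0); set L[1][0]=-4
  eliminate (2,0): mult=3, new row 2: (0, 2, -4); set L[2][0]=3
k=1: U[1][1]=2
  eliminate (2,1): mult=1, new row 2: (0, 0, -4); set L[2][1]=1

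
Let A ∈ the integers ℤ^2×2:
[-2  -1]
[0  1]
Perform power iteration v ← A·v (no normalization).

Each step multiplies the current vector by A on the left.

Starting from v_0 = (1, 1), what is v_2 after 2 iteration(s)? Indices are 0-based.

v_2 = (5, 1)

v_0 = (1, 1).
v_1 = A·v_0 = (-3, 1).
v_2 = A·v_1 = (5, 1).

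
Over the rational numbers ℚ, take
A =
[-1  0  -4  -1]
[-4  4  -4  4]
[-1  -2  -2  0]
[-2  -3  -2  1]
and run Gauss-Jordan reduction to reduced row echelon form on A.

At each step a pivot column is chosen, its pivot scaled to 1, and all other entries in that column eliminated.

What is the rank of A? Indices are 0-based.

pivot(0,0)=-1: scale R0 → (1, 0, 4, 1)
  clear (1,0): R1 −= (-4)R0 → (0, 4, 12, 8)
  clear (2,0): R2 −= (-1)R0 → (0, -2, 2, 1)
  clear (3,0): R3 −= (-2)R0 → (0, -3, 6, 3)
pivot(1,1)=4: scale R1 → (0, 1, 3, 2)
  clear (2,1): R2 −= (-2)R1 → (0, 0, 8, 5)
  clear (3,1): R3 −= (-3)R1 → (0, 0, 15, 9)
pivot(2,2)=8: scale R2 → (0, 0, 1, 5/8)
  clear (0,2): R0 −= (4)R2 → (1, 0, 0, -3/2)
  clear (1,2): R1 −= (3)R2 → (0, 1, 0, 1/8)
  clear (3,2): R3 −= (15)R2 → (0, 0, 0, -3/8)
pivot(3,3)=-3/8: scale R3 → (0, 0, 0, 1)
  clear (0,3): R0 −= (-3/2)R3 → (1, 0, 0, 0)
  clear (1,3): R1 −= (1/8)R3 → (0, 1, 0, 0)
  clear (2,3): R2 −= (5/8)R3 → (0, 0, 1, 0)

rank = 4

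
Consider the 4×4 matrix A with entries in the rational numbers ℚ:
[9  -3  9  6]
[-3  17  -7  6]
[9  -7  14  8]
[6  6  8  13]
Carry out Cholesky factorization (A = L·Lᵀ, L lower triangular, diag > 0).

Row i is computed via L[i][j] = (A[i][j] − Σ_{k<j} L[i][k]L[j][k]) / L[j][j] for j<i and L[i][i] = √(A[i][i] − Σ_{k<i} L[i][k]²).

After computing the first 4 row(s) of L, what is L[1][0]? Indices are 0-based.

Step 1: L[0][0] = √(9) = 3.
  L[1][0] = (-3) / L[0][0] = -1.
Step 2: L[1][1] = √(16) = 4.
  L[2][0] = (9) / L[0][0] = 3.
  L[2][1] = (-4) / L[1][1] = -1.
Step 3: L[2][2] = √(4) = 2.
  L[3][0] = (6) / L[0][0] = 2.
  L[3][1] = (8) / L[1][1] = 2.
  L[3][2] = (4) / L[2][2] = 2.
Step 4: L[3][3] = √(1) = 1.

L[1][0] = -1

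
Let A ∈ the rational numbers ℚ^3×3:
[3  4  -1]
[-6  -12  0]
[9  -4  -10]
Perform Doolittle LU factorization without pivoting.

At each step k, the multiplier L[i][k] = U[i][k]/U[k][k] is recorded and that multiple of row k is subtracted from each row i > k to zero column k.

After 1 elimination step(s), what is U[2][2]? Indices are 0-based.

k=0: U[0][0]=3
  eliminate (1,0): mult=-2, new row 1: (0, -4, -2); set L[1][0]=-2
  eliminate (2,0): mult=3, new row 2: (0, -16, -7); set L[2][0]=3

U[2][2] = -7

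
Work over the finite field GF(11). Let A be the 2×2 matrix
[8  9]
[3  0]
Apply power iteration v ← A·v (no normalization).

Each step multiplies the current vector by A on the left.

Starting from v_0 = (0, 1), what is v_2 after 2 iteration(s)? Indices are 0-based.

v_0 = (0, 1).
v_1 = A·v_0 = (9, 0).
v_2 = A·v_1 = (6, 5).

v_2 = (6, 5)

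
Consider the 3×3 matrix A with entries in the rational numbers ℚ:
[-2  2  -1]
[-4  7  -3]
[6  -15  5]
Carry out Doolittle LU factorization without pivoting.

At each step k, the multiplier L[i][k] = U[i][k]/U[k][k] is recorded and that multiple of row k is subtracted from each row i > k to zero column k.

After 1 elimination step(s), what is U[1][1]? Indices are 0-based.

U[1][1] = 3

k=0: U[0][0]=-2
  eliminate (1,0): mult=2, new row 1: (0, 3, -1); set L[1][0]=2
  eliminate (2,0): mult=-3, new row 2: (0, -9, 2); set L[2][0]=-3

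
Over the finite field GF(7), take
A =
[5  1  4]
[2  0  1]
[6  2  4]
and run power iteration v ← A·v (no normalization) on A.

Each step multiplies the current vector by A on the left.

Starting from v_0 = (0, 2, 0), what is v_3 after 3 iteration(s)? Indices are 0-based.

v_3 = (5, 3, 4)

v_0 = (0, 2, 0).
v_1 = A·v_0 = (2, 0, 4).
v_2 = A·v_1 = (5, 1, 0).
v_3 = A·v_2 = (5, 3, 4).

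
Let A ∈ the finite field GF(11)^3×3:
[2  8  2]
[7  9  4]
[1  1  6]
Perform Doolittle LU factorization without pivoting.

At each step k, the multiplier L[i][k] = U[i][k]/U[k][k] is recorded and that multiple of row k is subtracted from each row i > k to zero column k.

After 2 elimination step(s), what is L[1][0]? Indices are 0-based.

[col 0] pivot 2
  R1 -= 9*R0 → (0, 3, 8)  (L[1][0] := 9)
  R2 -= 6*R0 → (0, 8, 5)  (L[2][0] := 6)
[col 1] pivot 3
  R2 -= 10*R1 → (0, 0, 2)  (L[2][1] := 10)

L[1][0] = 9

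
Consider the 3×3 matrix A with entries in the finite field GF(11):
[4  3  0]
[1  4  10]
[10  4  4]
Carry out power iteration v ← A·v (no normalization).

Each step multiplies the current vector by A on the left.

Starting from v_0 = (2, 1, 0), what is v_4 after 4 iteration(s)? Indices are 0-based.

v_4 = (4, 5, 4)

v_0 = (2, 1, 0).
v_1 = A·v_0 = (0, 6, 2).
v_2 = A·v_1 = (7, 0, 10).
v_3 = A·v_2 = (6, 8, 0).
v_4 = A·v_3 = (4, 5, 4).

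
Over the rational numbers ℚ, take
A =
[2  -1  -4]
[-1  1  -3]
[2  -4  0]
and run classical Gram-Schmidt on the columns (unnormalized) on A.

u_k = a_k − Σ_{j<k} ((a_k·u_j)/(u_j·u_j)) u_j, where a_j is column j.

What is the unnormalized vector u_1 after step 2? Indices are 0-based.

Step 1: u_0 = a_0 = (2, -1, 2).
Step 2: u_1 = a_1 − (-11/9)·u_0 = (13/9, -2/9, -14/9).

u_1 = (13/9, -2/9, -14/9)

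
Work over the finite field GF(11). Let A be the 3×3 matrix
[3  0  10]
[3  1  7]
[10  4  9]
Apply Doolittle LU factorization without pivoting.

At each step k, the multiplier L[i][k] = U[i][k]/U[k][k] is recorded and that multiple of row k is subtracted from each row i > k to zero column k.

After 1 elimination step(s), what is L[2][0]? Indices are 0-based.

k=0: U[0][0]=3
  eliminate (1,0): mult=1, new row 1: (0, 1, 8); set L[1][0]=1
  eliminate (2,0): mult=7, new row 2: (0, 4, 5); set L[2][0]=7

L[2][0] = 7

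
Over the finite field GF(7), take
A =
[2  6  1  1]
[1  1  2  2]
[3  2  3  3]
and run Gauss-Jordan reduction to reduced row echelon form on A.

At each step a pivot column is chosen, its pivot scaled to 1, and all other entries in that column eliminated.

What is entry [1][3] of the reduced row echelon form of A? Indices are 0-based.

M[1][3] = 0

step 1: normalize row 0 (÷2) = (1, 3, 4, 4)
  row 1: subtract 1×row0 = (0, 5, 5, 5)
  row 2: subtract 3×row0 = (0, 0, 5, 5)
step 2: normalize row 1 (÷5) = (0, 1, 1, 1)
  row 0: subtract 3×row1 = (1, 0, 1, 1)
step 3: normalize row 2 (÷5) = (0, 0, 1, 1)
  row 0: subtract 1×row2 = (1, 0, 0, 0)
  row 1: subtract 1×row2 = (0, 1, 0, 0)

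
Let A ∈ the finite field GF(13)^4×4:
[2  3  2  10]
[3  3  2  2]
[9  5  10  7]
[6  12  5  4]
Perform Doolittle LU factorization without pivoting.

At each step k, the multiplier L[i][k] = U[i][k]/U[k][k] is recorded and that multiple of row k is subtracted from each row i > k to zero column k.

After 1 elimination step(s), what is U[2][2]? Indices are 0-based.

U[2][2] = 1

[col 0] pivot 2
  R1 -= 8*R0 → (0, 5, 12, 0)  (L[1][0] := 8)
  R2 -= 11*R0 → (0, 11, 1, 1)  (L[2][0] := 11)
  R3 -= 3*R0 → (0, 3, 12, 0)  (L[3][0] := 3)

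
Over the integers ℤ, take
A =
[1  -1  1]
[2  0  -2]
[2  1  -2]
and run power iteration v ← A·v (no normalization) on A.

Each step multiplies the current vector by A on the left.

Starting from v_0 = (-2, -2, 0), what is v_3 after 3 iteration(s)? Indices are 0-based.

v_3 = (-6, -20, -8)

v_0 = (-2, -2, 0).
v_1 = A·v_0 = (0, -4, -6).
v_2 = A·v_1 = (-2, 12, 8).
v_3 = A·v_2 = (-6, -20, -8).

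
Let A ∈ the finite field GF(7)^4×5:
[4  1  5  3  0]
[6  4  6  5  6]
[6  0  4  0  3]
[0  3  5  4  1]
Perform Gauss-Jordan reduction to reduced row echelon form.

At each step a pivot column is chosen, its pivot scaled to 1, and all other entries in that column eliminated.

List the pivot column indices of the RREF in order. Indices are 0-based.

pivot columns: 0, 1, 2, 3

step 1: normalize row 0 (÷4) = (1, 2, 3, 6, 0)
  row 1: subtract 6×row0 = (0, 6, 2, 4, 6)
  row 2: subtract 6×row0 = (0, 2, 0, 6, 3)
step 2: normalize row 1 (÷6) = (0, 1, 5, 3, 1)
  row 0: subtract 2×row1 = (1, 0, 0, 0, 5)
  row 2: subtract 2×row1 = (0, 0, 4, 0, 1)
  row 3: subtract 3×row1 = (0, 0, 4, 2, 5)
step 3: normalize row 2 (÷4) = (0, 0, 1, 0, 2)
  row 1: subtract 5×row2 = (0, 1, 0, 3, 5)
  row 3: subtract 4×row2 = (0, 0, 0, 2, 4)
step 4: normalize row 3 (÷2) = (0, 0, 0, 1, 2)
  row 1: subtract 3×row3 = (0, 1, 0, 0, 6)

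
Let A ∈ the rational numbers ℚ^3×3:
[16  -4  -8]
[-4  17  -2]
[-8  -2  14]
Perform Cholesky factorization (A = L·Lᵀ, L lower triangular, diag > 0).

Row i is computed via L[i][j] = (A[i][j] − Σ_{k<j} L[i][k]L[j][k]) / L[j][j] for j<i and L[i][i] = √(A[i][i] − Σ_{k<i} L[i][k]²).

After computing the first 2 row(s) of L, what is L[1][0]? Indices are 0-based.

Step 1: L[0][0] = √(16) = 4.
  L[1][0] = (-4) / L[0][0] = -1.
Step 2: L[1][1] = √(16) = 4.

L[1][0] = -1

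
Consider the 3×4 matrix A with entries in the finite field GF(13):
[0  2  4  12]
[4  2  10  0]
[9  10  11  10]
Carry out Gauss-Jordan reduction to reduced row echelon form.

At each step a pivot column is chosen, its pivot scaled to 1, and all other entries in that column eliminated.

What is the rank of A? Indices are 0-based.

step 1: exchange rows 0,1
step 1: normalize row 0 (÷4) = (1, 7, 9, 0)
  row 2: subtract 9×row0 = (0, 12, 8, 10)
step 2: normalize row 1 (÷2) = (0, 1, 2, 6)
  row 0: subtract 7×row1 = (1, 0, 8, 10)
  row 2: subtract 12×row1 = (0, 0, 10, 3)
step 3: normalize row 2 (÷10) = (0, 0, 1, 12)
  row 0: subtract 8×row2 = (1, 0, 0, 5)
  row 1: subtract 2×row2 = (0, 1, 0, 8)

rank = 3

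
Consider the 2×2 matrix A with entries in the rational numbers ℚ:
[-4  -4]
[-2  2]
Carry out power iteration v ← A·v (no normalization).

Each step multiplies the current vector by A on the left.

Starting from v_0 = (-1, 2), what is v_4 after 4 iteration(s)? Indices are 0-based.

v_0 = (-1, 2).
v_1 = A·v_0 = (-4, 6).
v_2 = A·v_1 = (-8, 20).
v_3 = A·v_2 = (-48, 56).
v_4 = A·v_3 = (-32, 208).

v_4 = (-32, 208)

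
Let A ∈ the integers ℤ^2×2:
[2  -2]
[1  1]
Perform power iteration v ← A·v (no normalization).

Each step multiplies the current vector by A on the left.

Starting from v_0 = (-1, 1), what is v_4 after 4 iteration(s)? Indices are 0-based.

v_4 = (8, -20)

v_0 = (-1, 1).
v_1 = A·v_0 = (-4, 0).
v_2 = A·v_1 = (-8, -4).
v_3 = A·v_2 = (-8, -12).
v_4 = A·v_3 = (8, -20).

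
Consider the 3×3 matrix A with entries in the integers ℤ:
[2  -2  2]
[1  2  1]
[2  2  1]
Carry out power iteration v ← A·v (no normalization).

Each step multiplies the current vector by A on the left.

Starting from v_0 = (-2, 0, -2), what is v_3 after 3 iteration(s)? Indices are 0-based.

v_0 = (-2, 0, -2).
v_1 = A·v_0 = (-8, -4, -6).
v_2 = A·v_1 = (-20, -22, -30).
v_3 = A·v_2 = (-56, -94, -114).

v_3 = (-56, -94, -114)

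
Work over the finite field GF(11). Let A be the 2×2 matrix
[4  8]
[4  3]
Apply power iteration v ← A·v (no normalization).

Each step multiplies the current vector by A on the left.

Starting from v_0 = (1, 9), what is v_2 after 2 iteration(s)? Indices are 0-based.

v_0 = (1, 9).
v_1 = A·v_0 = (10, 9).
v_2 = A·v_1 = (2, 1).

v_2 = (2, 1)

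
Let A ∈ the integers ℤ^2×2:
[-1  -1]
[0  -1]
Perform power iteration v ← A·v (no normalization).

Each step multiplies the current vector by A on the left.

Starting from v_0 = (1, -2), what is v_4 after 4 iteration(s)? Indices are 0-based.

v_4 = (-7, -2)

v_0 = (1, -2).
v_1 = A·v_0 = (1, 2).
v_2 = A·v_1 = (-3, -2).
v_3 = A·v_2 = (5, 2).
v_4 = A·v_3 = (-7, -2).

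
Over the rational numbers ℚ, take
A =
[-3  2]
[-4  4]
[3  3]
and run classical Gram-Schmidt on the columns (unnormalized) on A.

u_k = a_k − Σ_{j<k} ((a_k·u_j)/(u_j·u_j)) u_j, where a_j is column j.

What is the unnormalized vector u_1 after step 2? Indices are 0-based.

Step 1: u_0 = a_0 = (-3, -4, 3).
Step 2: u_1 = a_1 − (-13/34)·u_0 = (29/34, 42/17, 141/34).

u_1 = (29/34, 42/17, 141/34)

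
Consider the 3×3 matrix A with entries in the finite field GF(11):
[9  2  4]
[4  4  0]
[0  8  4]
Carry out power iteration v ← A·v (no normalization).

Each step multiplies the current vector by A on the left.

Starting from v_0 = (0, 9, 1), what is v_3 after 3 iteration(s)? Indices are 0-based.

v_0 = (0, 9, 1).
v_1 = A·v_0 = (0, 3, 10).
v_2 = A·v_1 = (2, 1, 9).
v_3 = A·v_2 = (1, 1, 0).

v_3 = (1, 1, 0)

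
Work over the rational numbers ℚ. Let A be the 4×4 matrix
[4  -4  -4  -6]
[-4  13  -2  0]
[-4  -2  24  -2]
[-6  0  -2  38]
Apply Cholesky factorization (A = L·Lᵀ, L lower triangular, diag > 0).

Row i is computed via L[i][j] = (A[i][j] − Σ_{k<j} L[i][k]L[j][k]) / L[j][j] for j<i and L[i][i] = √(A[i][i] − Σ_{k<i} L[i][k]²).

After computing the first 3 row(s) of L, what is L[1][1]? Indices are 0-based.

L[1][1] = 3

Step 1: L[0][0] = √(4) = 2.
  L[1][0] = (-4) / L[0][0] = -2.
Step 2: L[1][1] = √(9) = 3.
  L[2][0] = (-4) / L[0][0] = -2.
  L[2][1] = (-6) / L[1][1] = -2.
Step 3: L[2][2] = √(16) = 4.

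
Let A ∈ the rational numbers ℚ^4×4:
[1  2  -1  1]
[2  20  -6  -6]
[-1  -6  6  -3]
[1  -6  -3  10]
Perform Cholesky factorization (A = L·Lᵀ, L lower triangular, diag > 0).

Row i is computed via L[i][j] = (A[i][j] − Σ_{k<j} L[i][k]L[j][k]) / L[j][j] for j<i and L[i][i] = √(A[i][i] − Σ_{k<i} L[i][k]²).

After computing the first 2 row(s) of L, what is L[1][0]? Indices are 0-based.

Step 1: L[0][0] = √(1) = 1.
  L[1][0] = (2) / L[0][0] = 2.
Step 2: L[1][1] = √(16) = 4.

L[1][0] = 2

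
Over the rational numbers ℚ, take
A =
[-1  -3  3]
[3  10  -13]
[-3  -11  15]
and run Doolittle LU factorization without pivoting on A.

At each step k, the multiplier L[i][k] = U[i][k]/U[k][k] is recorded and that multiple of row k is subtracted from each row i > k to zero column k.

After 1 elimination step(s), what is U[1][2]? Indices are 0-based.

U[1][2] = -4

[col 0] pivot -1
  R1 -= -3*R0 → (0, 1, -4)  (L[1][0] := -3)
  R2 -= 3*R0 → (0, -2, 6)  (L[2][0] := 3)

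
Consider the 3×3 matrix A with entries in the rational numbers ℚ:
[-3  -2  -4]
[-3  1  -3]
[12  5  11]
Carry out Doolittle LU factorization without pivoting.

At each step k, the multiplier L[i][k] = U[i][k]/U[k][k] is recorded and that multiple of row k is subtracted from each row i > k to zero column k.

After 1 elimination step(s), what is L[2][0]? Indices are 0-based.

L[2][0] = -4

[col 0] pivot -3
  R1 -= 1*R0 → (0, 3, 1)  (L[1][0] := 1)
  R2 -= -4*R0 → (0, -3, -5)  (L[2][0] := -4)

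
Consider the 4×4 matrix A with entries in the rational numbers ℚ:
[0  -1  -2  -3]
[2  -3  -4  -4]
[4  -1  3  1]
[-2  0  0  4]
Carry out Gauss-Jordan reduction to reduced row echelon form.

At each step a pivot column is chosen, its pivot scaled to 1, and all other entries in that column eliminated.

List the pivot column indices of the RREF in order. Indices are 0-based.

pivot columns: 0, 1, 2, 3

pivot(0,0): swap R0↔R1
pivot(0,0)=2: scale R0 → (1, -3/2, -2, -2)
  clear (2,0): R2 −= (4)R0 → (0, 5, 11, 9)
  clear (3,0): R3 −= (-2)R0 → (0, -3, -4, 0)
pivot(1,1)=-1: scale R1 → (0, 1, 2, 3)
  clear (0,1): R0 −= (-3/2)R1 → (1, 0, 1, 5/2)
  clear (2,1): R2 −= (5)R1 → (0, 0, 1, -6)
  clear (3,1): R3 −= (-3)R1 → (0, 0, 2, 9)
pivot(2,2)=1: scale R2 → (0, 0, 1, -6)
  clear (0,2): R0 −= (1)R2 → (1, 0, 0, 17/2)
  clear (1,2): R1 −= (2)R2 → (0, 1, 0, 15)
  clear (3,2): R3 −= (2)R2 → (0, 0, 0, 21)
pivot(3,3)=21: scale R3 → (0, 0, 0, 1)
  clear (0,3): R0 −= (17/2)R3 → (1, 0, 0, 0)
  clear (1,3): R1 −= (15)R3 → (0, 1, 0, 0)
  clear (2,3): R2 −= (-6)R3 → (0, 0, 1, 0)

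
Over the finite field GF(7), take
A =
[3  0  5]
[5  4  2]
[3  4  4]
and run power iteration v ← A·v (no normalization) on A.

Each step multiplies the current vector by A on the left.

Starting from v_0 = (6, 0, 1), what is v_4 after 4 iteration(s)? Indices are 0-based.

v_4 = (5, 5, 2)

v_0 = (6, 0, 1).
v_1 = A·v_0 = (2, 4, 1).
v_2 = A·v_1 = (4, 0, 5).
v_3 = A·v_2 = (2, 2, 4).
v_4 = A·v_3 = (5, 5, 2).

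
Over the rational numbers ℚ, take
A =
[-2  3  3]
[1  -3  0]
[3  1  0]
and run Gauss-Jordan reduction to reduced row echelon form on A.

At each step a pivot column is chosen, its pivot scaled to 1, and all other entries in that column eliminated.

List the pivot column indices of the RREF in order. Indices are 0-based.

step 1: normalize row 0 (÷-2) = (1, -3/2, -3/2)
  row 1: subtract 1×row0 = (0, -3/2, 3/2)
  row 2: subtract 3×row0 = (0, 11/2, 9/2)
step 2: normalize row 1 (÷-3/2) = (0, 1, -1)
  row 0: subtract -3/2×row1 = (1, 0, -3)
  row 2: subtract 11/2×row1 = (0, 0, 10)
step 3: normalize row 2 (÷10) = (0, 0, 1)
  row 0: subtract -3×row2 = (1, 0, 0)
  row 1: subtract -1×row2 = (0, 1, 0)

pivot columns: 0, 1, 2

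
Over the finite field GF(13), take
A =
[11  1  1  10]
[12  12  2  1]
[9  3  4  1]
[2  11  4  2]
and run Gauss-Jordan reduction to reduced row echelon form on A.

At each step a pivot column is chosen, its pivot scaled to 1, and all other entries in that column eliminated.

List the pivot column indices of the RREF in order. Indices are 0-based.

[1] R0 /= 11  ⇒  (1, 6, 6, 8)
     R1 -= 12·R0  ⇒  (0, 5, 8, 9)
     R2 -= 9·R0  ⇒  (0, 1, 2, 7)
     R3 -= 2·R0  ⇒  (0, 12, 5, 12)
[2] R1 /= 5  ⇒  (0, 1, 12, 7)
     R0 -= 6·R1  ⇒  (1, 0, 12, 5)
     R2 -= 1·R1  ⇒  (0, 0, 3, 0)
     R3 -= 12·R1  ⇒  (0, 0, 4, 6)
[3] R2 /= 3  ⇒  (0, 0, 1, 0)
     R0 -= 12·R2  ⇒  (1, 0, 0, 5)
     R1 -= 12·R2  ⇒  (0, 1, 0, 7)
     R3 -= 4·R2  ⇒  (0, 0, 0, 6)
[4] R3 /= 6  ⇒  (0, 0, 0, 1)
     R0 -= 5·R3  ⇒  (1, 0, 0, 0)
     R1 -= 7·R3  ⇒  (0, 1, 0, 0)

pivot columns: 0, 1, 2, 3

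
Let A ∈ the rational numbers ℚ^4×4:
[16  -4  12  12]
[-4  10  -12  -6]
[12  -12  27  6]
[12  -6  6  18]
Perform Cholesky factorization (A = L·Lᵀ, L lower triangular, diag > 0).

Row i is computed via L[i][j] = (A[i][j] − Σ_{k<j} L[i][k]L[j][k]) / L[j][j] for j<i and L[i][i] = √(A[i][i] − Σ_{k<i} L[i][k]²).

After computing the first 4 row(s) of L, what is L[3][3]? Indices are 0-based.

L[3][3] = 2

Step 1: L[0][0] = √(16) = 4.
  L[1][0] = (-4) / L[0][0] = -1.
Step 2: L[1][1] = √(9) = 3.
  L[2][0] = (12) / L[0][0] = 3.
  L[2][1] = (-9) / L[1][1] = -3.
Step 3: L[2][2] = √(9) = 3.
  L[3][0] = (12) / L[0][0] = 3.
  L[3][1] = (-3) / L[1][1] = -1.
  L[3][2] = (-6) / L[2][2] = -2.
Step 4: L[3][3] = √(4) = 2.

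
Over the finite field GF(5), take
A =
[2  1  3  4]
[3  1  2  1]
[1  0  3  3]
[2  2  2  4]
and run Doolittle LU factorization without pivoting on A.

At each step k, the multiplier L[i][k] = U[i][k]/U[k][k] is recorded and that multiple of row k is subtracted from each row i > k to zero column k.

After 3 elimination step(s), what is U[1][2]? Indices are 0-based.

[col 0] pivot 2
  R1 -= 4*R0 → (0, 2, 0, 0)  (L[1][0] := 4)
  R2 -= 3*R0 → (0, 2, 4, 1)  (L[2][0] := 3)
  R3 -= 1*R0 → (0, 1, 4, 0)  (L[3][0] := 1)
[col 1] pivot 2
  R2 -= 1*R1 → (0, 0, 4, 1)  (L[2][1] := 1)
  R3 -= 3*R1 → (0, 0, 4, 0)  (L[3][1] := 3)
[col 2] pivot 4
  R3 -= 1*R2 → (0, 0, 0, 4)  (L[3][2] := 1)

U[1][2] = 0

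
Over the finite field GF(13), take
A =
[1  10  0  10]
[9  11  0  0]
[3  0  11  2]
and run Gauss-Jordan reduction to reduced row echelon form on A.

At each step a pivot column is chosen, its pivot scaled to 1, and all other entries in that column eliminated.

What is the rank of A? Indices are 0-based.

rank = 3

step 1: normalize row 0 (÷1) = (1, 10, 0, 10)
  row 1: subtract 9×row0 = (0, 12, 0, 1)
  row 2: subtract 3×row0 = (0, 9, 11, 11)
step 2: normalize row 1 (÷12) = (0, 1, 0, 12)
  row 0: subtract 10×row1 = (1, 0, 0, 7)
  row 2: subtract 9×row1 = (0, 0, 11, 7)
step 3: normalize row 2 (÷11) = (0, 0, 1, 3)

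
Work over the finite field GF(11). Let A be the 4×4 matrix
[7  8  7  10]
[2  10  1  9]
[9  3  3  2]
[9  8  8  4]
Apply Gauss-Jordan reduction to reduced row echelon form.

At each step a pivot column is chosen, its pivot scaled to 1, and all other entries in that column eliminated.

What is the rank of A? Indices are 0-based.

[1] R0 /= 7  ⇒  (1, 9, 1, 3)
     R1 -= 2·R0  ⇒  (0, 3, 10, 3)
     R2 -= 9·R0  ⇒  (0, 10, 5, 8)
     R3 -= 9·R0  ⇒  (0, 4, 10, 10)
[2] R1 /= 3  ⇒  (0, 1, 7, 1)
     R0 -= 9·R1  ⇒  (1, 0, 4, 5)
     R2 -= 10·R1  ⇒  (0, 0, 1, 9)
     R3 -= 4·R1  ⇒  (0, 0, 4, 6)
[3] R2 /= 1  ⇒  (0, 0, 1, 9)
     R0 -= 4·R2  ⇒  (1, 0, 0, 2)
     R1 -= 7·R2  ⇒  (0, 1, 0, 4)
     R3 -= 4·R2  ⇒  (0, 0, 0, 3)
[4] R3 /= 3  ⇒  (0, 0, 0, 1)
     R0 -= 2·R3  ⇒  (1, 0, 0, 0)
     R1 -= 4·R3  ⇒  (0, 1, 0, 0)
     R2 -= 9·R3  ⇒  (0, 0, 1, 0)

rank = 4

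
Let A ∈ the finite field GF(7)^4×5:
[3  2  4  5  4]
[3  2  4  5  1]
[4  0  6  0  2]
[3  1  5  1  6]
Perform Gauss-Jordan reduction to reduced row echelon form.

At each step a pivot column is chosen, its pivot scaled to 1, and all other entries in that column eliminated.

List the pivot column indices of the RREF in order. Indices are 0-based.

pivot columns: 0, 1, 2, 4

[1] R0 /= 3  ⇒  (1, 3, 6, 4, 6)
     R1 -= 3·R0  ⇒  (0, 0, 0, 0, 4)
     R2 -= 4·R0  ⇒  (0, 2, 3, 5, 6)
     R3 -= 3·R0  ⇒  (0, 6, 1, 3, 2)
[2] R1 <-> R2
[2] R1 /= 2  ⇒  (0, 1, 5, 6, 3)
     R0 -= 3·R1  ⇒  (1, 0, 5, 0, 4)
     R3 -= 6·R1  ⇒  (0, 0, 6, 2, 5)
[3] R2 <-> R3
[3] R2 /= 6  ⇒  (0, 0, 1, 5, 2)
     R0 -= 5·R2  ⇒  (1, 0, 0, 3, 1)
     R1 -= 5·R2  ⇒  (0, 1, 0, 2, 0)
column 3 empty below row 3
[4] R3 /= 4  ⇒  (0, 0, 0, 0, 1)
     R0 -= 1·R3  ⇒  (1, 0, 0, 3, 0)
     R2 -= 2·R3  ⇒  (0, 0, 1, 5, 0)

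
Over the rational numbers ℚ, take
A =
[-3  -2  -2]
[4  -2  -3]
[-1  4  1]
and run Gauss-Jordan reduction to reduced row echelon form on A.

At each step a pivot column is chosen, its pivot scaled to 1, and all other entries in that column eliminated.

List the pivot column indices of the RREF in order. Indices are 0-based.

[1] R0 /= -3  ⇒  (1, 2/3, 2/3)
     R1 -= 4·R0  ⇒  (0, -14/3, -17/3)
     R2 -= -1·R0  ⇒  (0, 14/3, 5/3)
[2] R1 /= -14/3  ⇒  (0, 1, 17/14)
     R0 -= 2/3·R1  ⇒  (1, 0, -1/7)
     R2 -= 14/3·R1  ⇒  (0, 0, -4)
[3] R2 /= -4  ⇒  (0, 0, 1)
     R0 -= -1/7·R2  ⇒  (1, 0, 0)
     R1 -= 17/14·R2  ⇒  (0, 1, 0)

pivot columns: 0, 1, 2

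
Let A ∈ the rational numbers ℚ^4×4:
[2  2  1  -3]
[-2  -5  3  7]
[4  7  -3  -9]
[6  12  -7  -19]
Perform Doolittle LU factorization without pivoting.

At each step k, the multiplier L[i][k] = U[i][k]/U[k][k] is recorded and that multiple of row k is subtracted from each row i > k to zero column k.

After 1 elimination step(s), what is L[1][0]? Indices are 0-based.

L[1][0] = -1

[col 0] pivot 2
  R1 -= -1*R0 → (0, -3, 4, 4)  (L[1][0] := -1)
  R2 -= 2*R0 → (0, 3, -5, -3)  (L[2][0] := 2)
  R3 -= 3*R0 → (0, 6, -10, -10)  (L[3][0] := 3)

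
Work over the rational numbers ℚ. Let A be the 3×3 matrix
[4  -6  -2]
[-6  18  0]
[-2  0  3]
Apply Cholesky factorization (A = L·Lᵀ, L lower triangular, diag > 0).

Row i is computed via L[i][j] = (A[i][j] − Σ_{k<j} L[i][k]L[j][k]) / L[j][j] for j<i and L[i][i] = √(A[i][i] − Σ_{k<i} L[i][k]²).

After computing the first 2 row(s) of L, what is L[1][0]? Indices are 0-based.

L[1][0] = -3

Step 1: L[0][0] = √(4) = 2.
  L[1][0] = (-6) / L[0][0] = -3.
Step 2: L[1][1] = √(9) = 3.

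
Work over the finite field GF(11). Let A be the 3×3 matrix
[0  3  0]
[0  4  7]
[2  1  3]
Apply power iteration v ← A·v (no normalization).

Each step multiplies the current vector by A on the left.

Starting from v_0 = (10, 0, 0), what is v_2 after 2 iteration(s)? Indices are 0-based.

v_2 = (0, 8, 5)

v_0 = (10, 0, 0).
v_1 = A·v_0 = (0, 0, 9).
v_2 = A·v_1 = (0, 8, 5).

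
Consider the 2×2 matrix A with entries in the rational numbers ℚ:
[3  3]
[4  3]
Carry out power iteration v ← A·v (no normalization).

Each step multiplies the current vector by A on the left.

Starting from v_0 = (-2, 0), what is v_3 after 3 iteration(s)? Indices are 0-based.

v_0 = (-2, 0).
v_1 = A·v_0 = (-6, -8).
v_2 = A·v_1 = (-42, -48).
v_3 = A·v_2 = (-270, -312).

v_3 = (-270, -312)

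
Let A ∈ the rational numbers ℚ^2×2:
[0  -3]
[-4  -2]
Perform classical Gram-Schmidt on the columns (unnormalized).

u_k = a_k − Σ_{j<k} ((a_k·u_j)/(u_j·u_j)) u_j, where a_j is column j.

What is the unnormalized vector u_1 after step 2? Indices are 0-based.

u_1 = (-3, 0)

Step 1: u_0 = a_0 = (0, -4).
Step 2: u_1 = a_1 − (1/2)·u_0 = (-3, 0).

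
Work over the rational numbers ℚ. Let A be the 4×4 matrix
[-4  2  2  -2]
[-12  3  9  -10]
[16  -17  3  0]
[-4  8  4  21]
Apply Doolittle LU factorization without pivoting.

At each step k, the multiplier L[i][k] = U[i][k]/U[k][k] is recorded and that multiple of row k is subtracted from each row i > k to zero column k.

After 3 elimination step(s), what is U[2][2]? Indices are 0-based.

k=0: U[0][0]=-4
  eliminate (1,0): mult=3, new row 1: (0, -3, 3, -4); set L[1][0]=3
  eliminate (2,0): mult=-4, new row 2: (0, -9, 11, -8); set L[2][0]=-4
  eliminate (3,0): mult=1, new row 3: (0, 6, 2, 23); set L[3][0]=1
k=1: U[1][1]=-3
  eliminate (2,1): mult=3, new row 2: (0, 0, 2, 4); set L[2][1]=3
  eliminate (3,1): mult=-2, new row 3: (0, 0, 8, 15); set L[3][1]=-2
k=2: U[2][2]=2
  eliminate (3,2): mult=4, new row 3: (0, 0, 0, -1); set L[3][2]=4

U[2][2] = 2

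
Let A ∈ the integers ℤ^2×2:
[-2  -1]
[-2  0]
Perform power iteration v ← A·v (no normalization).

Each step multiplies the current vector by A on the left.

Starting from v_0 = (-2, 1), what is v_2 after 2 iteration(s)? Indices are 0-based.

v_2 = (-10, -6)

v_0 = (-2, 1).
v_1 = A·v_0 = (3, 4).
v_2 = A·v_1 = (-10, -6).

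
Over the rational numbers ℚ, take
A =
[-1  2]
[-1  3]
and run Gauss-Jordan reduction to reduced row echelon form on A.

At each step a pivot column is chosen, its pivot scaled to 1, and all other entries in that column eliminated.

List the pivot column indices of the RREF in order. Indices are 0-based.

pivot columns: 0, 1

step 1: normalize row 0 (÷-1) = (1, -2)
  row 1: subtract -1×row0 = (0, 1)
step 2: normalize row 1 (÷1) = (0, 1)
  row 0: subtract -2×row1 = (1, 0)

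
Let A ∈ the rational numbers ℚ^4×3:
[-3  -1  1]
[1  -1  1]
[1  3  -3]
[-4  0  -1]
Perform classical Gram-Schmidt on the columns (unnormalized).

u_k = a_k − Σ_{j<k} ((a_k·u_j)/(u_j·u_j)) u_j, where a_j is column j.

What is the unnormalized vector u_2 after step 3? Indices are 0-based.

u_2 = (7/17, -4/17, 1/17, -6/17)

Step 1: u_0 = a_0 = (-3, 1, 1, -4).
Step 2: u_1 = a_1 − (5/27)·u_0 = (-4/9, -32/27, 76/27, 20/27).
Step 3: u_2 = a_2 − (-1/27)·u_0 − (-73/68)·u_1 = (7/17, -4/17, 1/17, -6/17).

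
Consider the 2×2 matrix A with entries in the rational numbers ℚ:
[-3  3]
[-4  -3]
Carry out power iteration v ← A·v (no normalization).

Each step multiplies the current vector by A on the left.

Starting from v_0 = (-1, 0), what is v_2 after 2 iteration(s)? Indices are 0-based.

v_2 = (3, -24)

v_0 = (-1, 0).
v_1 = A·v_0 = (3, 4).
v_2 = A·v_1 = (3, -24).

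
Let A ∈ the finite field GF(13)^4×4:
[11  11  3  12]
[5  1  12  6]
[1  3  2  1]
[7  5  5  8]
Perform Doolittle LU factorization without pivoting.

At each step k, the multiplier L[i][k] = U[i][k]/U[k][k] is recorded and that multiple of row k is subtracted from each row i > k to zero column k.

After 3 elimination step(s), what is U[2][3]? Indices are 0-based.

Step 1: pivot at (0,0) is 11.
  row1 ← row1 − (4)·row0  ⇒  L[1][0]=4, U row1=(0, 9, 0, 10)
  row2 ← row2 − (6)·row0  ⇒  L[2][0]=6, U row2=(0, 2, 10, 7)
  row3 ← row3 − (3)·row0  ⇒  L[3][0]=3, U row3=(0, 11, 9, 11)
Step 2: pivot at (1,1) is 9.
  row2 ← row2 − (6)·row1  ⇒  L[2][1]=6, U row2=(0, 0, 10, 12)
  row3 ← row3 − (7)·row1  ⇒  L[3][1]=7, U row3=(0, 0, 9, 6)
Step 3: pivot at (2,2) is 10.
  row3 ← row3 − (10)·row2  ⇒  L[3][2]=10, U row3=(0, 0, 0, 3)

U[2][3] = 12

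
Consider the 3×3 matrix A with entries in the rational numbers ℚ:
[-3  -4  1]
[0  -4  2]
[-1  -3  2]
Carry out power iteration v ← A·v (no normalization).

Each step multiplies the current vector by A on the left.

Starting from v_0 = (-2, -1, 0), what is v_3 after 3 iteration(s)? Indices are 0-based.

v_0 = (-2, -1, 0).
v_1 = A·v_0 = (10, 4, 5).
v_2 = A·v_1 = (-41, -6, -12).
v_3 = A·v_2 = (135, 0, 35).

v_3 = (135, 0, 35)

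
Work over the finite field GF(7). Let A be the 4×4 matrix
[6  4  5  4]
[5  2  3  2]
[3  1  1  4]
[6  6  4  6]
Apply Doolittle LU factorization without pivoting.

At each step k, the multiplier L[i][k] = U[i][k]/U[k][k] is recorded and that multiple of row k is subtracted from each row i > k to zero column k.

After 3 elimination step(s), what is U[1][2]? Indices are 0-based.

Step 1: pivot at (0,0) is 6.
  row1 ← row1 − (2)·row0  ⇒  L[1][0]=2, U row1=(0, 1, 0, 1)
  row2 ← row2 − (4)·row0  ⇒  L[2][0]=4, U row2=(0, 6, 2, 2)
  row3 ← row3 − (1)·row0  ⇒  L[3][0]=1, U row3=(0, 2, 6, 2)
Step 2: pivot at (1,1) is 1.
  row2 ← row2 − (6)·row1  ⇒  L[2][1]=6, U row2=(0, 0, 2, 3)
  row3 ← row3 − (2)·row1  ⇒  L[3][1]=2, U row3=(0, 0, 6, 0)
Step 3: pivot at (2,2) is 2.
  row3 ← row3 − (3)·row2  ⇒  L[3][2]=3, U row3=(0, 0, 0, 5)

U[1][2] = 0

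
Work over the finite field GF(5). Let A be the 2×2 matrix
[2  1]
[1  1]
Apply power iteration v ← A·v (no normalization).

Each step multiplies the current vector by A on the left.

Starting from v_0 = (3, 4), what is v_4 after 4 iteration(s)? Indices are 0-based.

v_0 = (3, 4).
v_1 = A·v_0 = (0, 2).
v_2 = A·v_1 = (2, 2).
v_3 = A·v_2 = (1, 4).
v_4 = A·v_3 = (1, 0).

v_4 = (1, 0)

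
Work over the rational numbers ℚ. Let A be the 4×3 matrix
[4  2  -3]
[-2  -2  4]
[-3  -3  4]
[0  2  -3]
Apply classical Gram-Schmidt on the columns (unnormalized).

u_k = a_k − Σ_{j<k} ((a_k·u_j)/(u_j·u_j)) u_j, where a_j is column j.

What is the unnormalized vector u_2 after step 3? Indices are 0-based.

Step 1: u_0 = a_0 = (4, -2, -3, 0).
Step 2: u_1 = a_1 − (21/29)·u_0 = (-26/29, -16/29, -24/29, 2).
Step 3: u_2 = a_2 − (-32/29)·u_0 − (-32/21)·u_1 = (1/21, 20/21, -4/7, 1/21).

u_2 = (1/21, 20/21, -4/7, 1/21)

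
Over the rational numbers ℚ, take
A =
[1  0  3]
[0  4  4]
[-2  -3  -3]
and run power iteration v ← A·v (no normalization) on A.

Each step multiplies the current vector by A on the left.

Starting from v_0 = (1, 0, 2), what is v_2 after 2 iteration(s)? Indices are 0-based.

v_2 = (-17, 0, -14)

v_0 = (1, 0, 2).
v_1 = A·v_0 = (7, 8, -8).
v_2 = A·v_1 = (-17, 0, -14).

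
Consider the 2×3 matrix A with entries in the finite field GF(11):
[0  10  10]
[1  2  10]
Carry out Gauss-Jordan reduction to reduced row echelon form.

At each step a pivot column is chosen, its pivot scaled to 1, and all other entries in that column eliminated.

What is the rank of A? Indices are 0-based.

rank = 2

step 1: exchange rows 0,1
step 1: normalize row 0 (÷1) = (1, 2, 10)
step 2: normalize row 1 (÷10) = (0, 1, 1)
  row 0: subtract 2×row1 = (1, 0, 8)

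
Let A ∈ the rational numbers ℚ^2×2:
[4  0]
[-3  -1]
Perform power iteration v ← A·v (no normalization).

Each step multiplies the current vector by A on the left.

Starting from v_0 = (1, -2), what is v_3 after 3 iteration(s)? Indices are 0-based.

v_0 = (1, -2).
v_1 = A·v_0 = (4, -1).
v_2 = A·v_1 = (16, -11).
v_3 = A·v_2 = (64, -37).

v_3 = (64, -37)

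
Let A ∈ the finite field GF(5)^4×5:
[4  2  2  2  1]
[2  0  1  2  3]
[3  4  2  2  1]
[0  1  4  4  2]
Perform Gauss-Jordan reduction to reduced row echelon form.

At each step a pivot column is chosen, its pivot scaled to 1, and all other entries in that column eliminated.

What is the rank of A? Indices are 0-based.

pivot(0,0)=4: scale R0 → (1, 3, 3, 3, 4)
  clear (1,0): R1 −= (2)R0 → (0, 4, 0, 1, 0)
  clear (2,0): R2 −= (3)R0 → (0, 0, 3, 3, 4)
pivot(1,1)=4: scale R1 → (0, 1, 0, 4, 0)
  clear (0,1): R0 −= (3)R1 → (1, 0, 3, 1, 4)
  clear (3,1): R3 −= (1)R1 → (0, 0, 4, 0, 2)
pivot(2,2)=3: scale R2 → (0, 0, 1, 1, 3)
  clear (0,2): R0 −= (3)R2 → (1, 0, 0, 3, 0)
  clear (3,2): R3 −= (4)R2 → (0, 0, 0, 1, 0)
pivot(3,3)=1: scale R3 → (0, 0, 0, 1, 0)
  clear (0,3): R0 −= (3)R3 → (1, 0, 0, 0, 0)
  clear (1,3): R1 −= (4)R3 → (0, 1, 0, 0, 0)
  clear (2,3): R2 −= (1)R3 → (0, 0, 1, 0, 3)

rank = 4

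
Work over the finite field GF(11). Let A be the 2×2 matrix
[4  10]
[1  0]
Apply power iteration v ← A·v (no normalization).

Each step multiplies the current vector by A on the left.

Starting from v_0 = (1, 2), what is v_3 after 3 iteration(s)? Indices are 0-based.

v_0 = (1, 2).
v_1 = A·v_0 = (2, 1).
v_2 = A·v_1 = (7, 2).
v_3 = A·v_2 = (4, 7).

v_3 = (4, 7)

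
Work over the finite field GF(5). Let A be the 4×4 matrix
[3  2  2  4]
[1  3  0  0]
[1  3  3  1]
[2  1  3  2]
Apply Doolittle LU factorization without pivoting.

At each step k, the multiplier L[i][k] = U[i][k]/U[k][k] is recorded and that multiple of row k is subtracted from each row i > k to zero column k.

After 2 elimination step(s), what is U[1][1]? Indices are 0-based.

Step 1: pivot at (0,0) is 3.
  row1 ← row1 − (2)·row0  ⇒  L[1][0]=2, U row1=(0, 4, 1, 2)
  row2 ← row2 − (2)·row0  ⇒  L[2][0]=2, U row2=(0, 4, 4, 3)
  row3 ← row3 − (4)·row0  ⇒  L[3][0]=4, U row3=(0, 3, 0, 1)
Step 2: pivot at (1,1) is 4.
  row2 ← row2 − (1)·row1  ⇒  L[2][1]=1, U row2=(0, 0, 3, 1)
  row3 ← row3 − (2)·row1  ⇒  L[3][1]=2, U row3=(0, 0, 3, 2)

U[1][1] = 4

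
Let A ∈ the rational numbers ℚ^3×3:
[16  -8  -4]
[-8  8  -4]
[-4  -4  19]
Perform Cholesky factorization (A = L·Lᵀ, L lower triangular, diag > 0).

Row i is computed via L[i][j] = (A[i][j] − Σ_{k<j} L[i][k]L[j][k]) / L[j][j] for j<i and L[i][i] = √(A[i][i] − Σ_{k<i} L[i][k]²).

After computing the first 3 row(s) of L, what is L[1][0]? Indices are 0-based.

Step 1: L[0][0] = √(16) = 4.
  L[1][0] = (-8) / L[0][0] = -2.
Step 2: L[1][1] = √(4) = 2.
  L[2][0] = (-4) / L[0][0] = -1.
  L[2][1] = (-6) / L[1][1] = -3.
Step 3: L[2][2] = √(9) = 3.

L[1][0] = -2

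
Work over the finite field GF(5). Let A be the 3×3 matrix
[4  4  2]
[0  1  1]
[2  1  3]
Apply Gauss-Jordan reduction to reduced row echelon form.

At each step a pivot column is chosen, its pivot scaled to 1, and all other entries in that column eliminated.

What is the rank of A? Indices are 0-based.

rank = 3

step 1: normalize row 0 (÷4) = (1, 1, 3)
  row 2: subtract 2×row0 = (0, 4, 2)
step 2: normalize row 1 (÷1) = (0, 1, 1)
  row 0: subtract 1×row1 = (1, 0, 2)
  row 2: subtract 4×row1 = (0, 0, 3)
step 3: normalize row 2 (÷3) = (0, 0, 1)
  row 0: subtract 2×row2 = (1, 0, 0)
  row 1: subtract 1×row2 = (0, 1, 0)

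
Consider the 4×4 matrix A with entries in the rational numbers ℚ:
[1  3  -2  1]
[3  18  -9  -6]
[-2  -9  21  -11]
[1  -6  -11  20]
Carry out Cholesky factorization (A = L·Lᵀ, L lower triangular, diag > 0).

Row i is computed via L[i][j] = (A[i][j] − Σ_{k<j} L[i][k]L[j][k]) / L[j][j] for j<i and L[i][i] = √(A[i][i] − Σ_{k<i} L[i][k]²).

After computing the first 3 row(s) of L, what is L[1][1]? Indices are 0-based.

Step 1: L[0][0] = √(1) = 1.
  L[1][0] = (3) / L[0][0] = 3.
Step 2: L[1][1] = √(9) = 3.
  L[2][0] = (-2) / L[0][0] = -2.
  L[2][1] = (-3) / L[1][1] = -1.
Step 3: L[2][2] = √(16) = 4.

L[1][1] = 3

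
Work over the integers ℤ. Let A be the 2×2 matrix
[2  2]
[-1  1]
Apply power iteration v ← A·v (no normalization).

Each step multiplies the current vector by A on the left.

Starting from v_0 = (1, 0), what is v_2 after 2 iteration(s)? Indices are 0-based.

v_2 = (2, -3)

v_0 = (1, 0).
v_1 = A·v_0 = (2, -1).
v_2 = A·v_1 = (2, -3).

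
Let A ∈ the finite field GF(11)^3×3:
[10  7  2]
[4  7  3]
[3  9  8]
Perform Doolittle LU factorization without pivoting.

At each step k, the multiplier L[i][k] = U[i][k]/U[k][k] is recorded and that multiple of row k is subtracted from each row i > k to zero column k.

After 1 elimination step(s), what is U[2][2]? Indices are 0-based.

[col 0] pivot 10
  R1 -= 7*R0 → (0, 2, 0)  (L[1][0] := 7)
  R2 -= 8*R0 → (0, 8, 3)  (L[2][0] := 8)

U[2][2] = 3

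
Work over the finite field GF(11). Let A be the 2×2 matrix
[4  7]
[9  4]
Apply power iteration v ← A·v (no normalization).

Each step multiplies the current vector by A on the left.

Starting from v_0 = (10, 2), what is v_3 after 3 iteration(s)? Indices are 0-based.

v_3 = (8, 3)

v_0 = (10, 2).
v_1 = A·v_0 = (10, 10).
v_2 = A·v_1 = (0, 9).
v_3 = A·v_2 = (8, 3).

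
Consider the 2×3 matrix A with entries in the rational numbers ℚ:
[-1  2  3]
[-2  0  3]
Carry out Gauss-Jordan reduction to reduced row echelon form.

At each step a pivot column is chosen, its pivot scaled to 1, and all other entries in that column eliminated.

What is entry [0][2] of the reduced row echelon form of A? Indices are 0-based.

step 1: normalize row 0 (÷-1) = (1, -2, -3)
  row 1: subtract -2×row0 = (0, -4, -3)
step 2: normalize row 1 (÷-4) = (0, 1, 3/4)
  row 0: subtract -2×row1 = (1, 0, -3/2)

M[0][2] = -3/2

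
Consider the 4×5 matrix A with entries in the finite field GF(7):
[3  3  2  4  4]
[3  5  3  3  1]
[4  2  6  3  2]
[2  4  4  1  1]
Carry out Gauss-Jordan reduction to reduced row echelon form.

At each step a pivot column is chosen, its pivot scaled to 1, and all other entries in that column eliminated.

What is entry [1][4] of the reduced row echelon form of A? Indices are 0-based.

[1] R0 /= 3  ⇒  (1, 1, 3, 6, 6)
     R1 -= 3·R0  ⇒  (0, 2, 1, 6, 4)
     R2 -= 4·R0  ⇒  (0, 5, 1, 0, 6)
     R3 -= 2·R0  ⇒  (0, 2, 5, 3, 3)
[2] R1 /= 2  ⇒  (0, 1, 4, 3, 2)
     R0 -= 1·R1  ⇒  (1, 0, 6, 3, 4)
     R2 -= 5·R1  ⇒  (0, 0, 2, 6, 3)
     R3 -= 2·R1  ⇒  (0, 0, 4, 4, 6)
[3] R2 /= 2  ⇒  (0, 0, 1, 3, 5)
     R0 -= 6·R2  ⇒  (1, 0, 0, 6, 2)
     R1 -= 4·R2  ⇒  (0, 1, 0, 5, 3)
     R3 -= 4·R2  ⇒  (0, 0, 0, 6, 0)
[4] R3 /= 6  ⇒  (0, 0, 0, 1, 0)
     R0 -= 6·R3  ⇒  (1, 0, 0, 0, 2)
     R1 -= 5·R3  ⇒  (0, 1, 0, 0, 3)
     R2 -= 3·R3  ⇒  (0, 0, 1, 0, 5)

M[1][4] = 3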